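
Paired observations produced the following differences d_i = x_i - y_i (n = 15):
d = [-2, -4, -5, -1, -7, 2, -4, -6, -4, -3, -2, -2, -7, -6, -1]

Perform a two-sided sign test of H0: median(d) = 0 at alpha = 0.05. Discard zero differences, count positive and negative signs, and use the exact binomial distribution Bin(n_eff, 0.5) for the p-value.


Step 1: Discard zero differences. Original n = 15; n_eff = number of nonzero differences = 15.
Nonzero differences (with sign): -2, -4, -5, -1, -7, +2, -4, -6, -4, -3, -2, -2, -7, -6, -1
Step 2: Count signs: positive = 1, negative = 14.
Step 3: Under H0: P(positive) = 0.5, so the number of positives S ~ Bin(15, 0.5).
Step 4: Two-sided exact p-value = sum of Bin(15,0.5) probabilities at or below the observed probability = 0.000977.
Step 5: alpha = 0.05. reject H0.

n_eff = 15, pos = 1, neg = 14, p = 0.000977, reject H0.


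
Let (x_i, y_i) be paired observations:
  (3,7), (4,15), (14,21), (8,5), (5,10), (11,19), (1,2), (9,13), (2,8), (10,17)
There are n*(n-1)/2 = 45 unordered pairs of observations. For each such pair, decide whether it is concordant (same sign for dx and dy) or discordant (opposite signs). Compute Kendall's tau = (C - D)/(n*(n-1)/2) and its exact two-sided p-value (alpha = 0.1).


Step 1: Enumerate the 45 unordered pairs (i,j) with i<j and classify each by sign(x_j-x_i) * sign(y_j-y_i).
  (1,2):dx=+1,dy=+8->C; (1,3):dx=+11,dy=+14->C; (1,4):dx=+5,dy=-2->D; (1,5):dx=+2,dy=+3->C
  (1,6):dx=+8,dy=+12->C; (1,7):dx=-2,dy=-5->C; (1,8):dx=+6,dy=+6->C; (1,9):dx=-1,dy=+1->D
  (1,10):dx=+7,dy=+10->C; (2,3):dx=+10,dy=+6->C; (2,4):dx=+4,dy=-10->D; (2,5):dx=+1,dy=-5->D
  (2,6):dx=+7,dy=+4->C; (2,7):dx=-3,dy=-13->C; (2,8):dx=+5,dy=-2->D; (2,9):dx=-2,dy=-7->C
  (2,10):dx=+6,dy=+2->C; (3,4):dx=-6,dy=-16->C; (3,5):dx=-9,dy=-11->C; (3,6):dx=-3,dy=-2->C
  (3,7):dx=-13,dy=-19->C; (3,8):dx=-5,dy=-8->C; (3,9):dx=-12,dy=-13->C; (3,10):dx=-4,dy=-4->C
  (4,5):dx=-3,dy=+5->D; (4,6):dx=+3,dy=+14->C; (4,7):dx=-7,dy=-3->C; (4,8):dx=+1,dy=+8->C
  (4,9):dx=-6,dy=+3->D; (4,10):dx=+2,dy=+12->C; (5,6):dx=+6,dy=+9->C; (5,7):dx=-4,dy=-8->C
  (5,8):dx=+4,dy=+3->C; (5,9):dx=-3,dy=-2->C; (5,10):dx=+5,dy=+7->C; (6,7):dx=-10,dy=-17->C
  (6,8):dx=-2,dy=-6->C; (6,9):dx=-9,dy=-11->C; (6,10):dx=-1,dy=-2->C; (7,8):dx=+8,dy=+11->C
  (7,9):dx=+1,dy=+6->C; (7,10):dx=+9,dy=+15->C; (8,9):dx=-7,dy=-5->C; (8,10):dx=+1,dy=+4->C
  (9,10):dx=+8,dy=+9->C
Step 2: C = 38, D = 7, total pairs = 45.
Step 3: tau = (C - D)/(n(n-1)/2) = (38 - 7)/45 = 0.688889.
Step 4: Exact two-sided p-value (enumerate n! = 3628800 permutations of y under H0): p = 0.004687.
Step 5: alpha = 0.1. reject H0.

tau_b = 0.6889 (C=38, D=7), p = 0.004687, reject H0.


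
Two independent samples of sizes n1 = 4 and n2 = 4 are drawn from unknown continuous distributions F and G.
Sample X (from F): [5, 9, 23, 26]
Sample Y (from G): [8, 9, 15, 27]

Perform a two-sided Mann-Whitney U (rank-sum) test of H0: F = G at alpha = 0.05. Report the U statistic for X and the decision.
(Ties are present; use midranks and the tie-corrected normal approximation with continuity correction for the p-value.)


Step 1: Combine and sort all 8 observations; assign midranks.
sorted (value, group): (5,X), (8,Y), (9,X), (9,Y), (15,Y), (23,X), (26,X), (27,Y)
ranks: 5->1, 8->2, 9->3.5, 9->3.5, 15->5, 23->6, 26->7, 27->8
Step 2: Rank sum for X: R1 = 1 + 3.5 + 6 + 7 = 17.5.
Step 3: U_X = R1 - n1(n1+1)/2 = 17.5 - 4*5/2 = 17.5 - 10 = 7.5.
       U_Y = n1*n2 - U_X = 16 - 7.5 = 8.5.
Step 4: Ties are present, so use the tie-corrected normal approximation (with continuity correction) for the p-value.
Step 5: p-value = 1.000000; compare to alpha = 0.05. fail to reject H0.

U_X = 7.5, p = 1.000000, fail to reject H0 at alpha = 0.05.


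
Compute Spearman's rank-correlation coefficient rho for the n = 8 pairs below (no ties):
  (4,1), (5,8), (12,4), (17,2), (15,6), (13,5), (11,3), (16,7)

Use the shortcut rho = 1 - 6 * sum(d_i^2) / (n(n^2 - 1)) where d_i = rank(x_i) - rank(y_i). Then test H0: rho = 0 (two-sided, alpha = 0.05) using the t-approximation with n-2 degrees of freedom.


Step 1: Rank x and y separately (midranks; no ties here).
rank(x): 4->1, 5->2, 12->4, 17->8, 15->6, 13->5, 11->3, 16->7
rank(y): 1->1, 8->8, 4->4, 2->2, 6->6, 5->5, 3->3, 7->7
Step 2: d_i = R_x(i) - R_y(i); compute d_i^2.
  (1-1)^2=0, (2-8)^2=36, (4-4)^2=0, (8-2)^2=36, (6-6)^2=0, (5-5)^2=0, (3-3)^2=0, (7-7)^2=0
sum(d^2) = 72.
Step 3: rho = 1 - 6*72 / (8*(8^2 - 1)) = 1 - 432/504 = 0.142857.
Step 4: Under H0, t = rho * sqrt((n-2)/(1-rho^2)) = 0.3536 ~ t(6).
Step 5: Two-sided p-value from the t-distribution with 6 df = 0.735765.
Step 6: alpha = 0.05. fail to reject H0.

rho = 0.1429, p = 0.735765, fail to reject H0 at alpha = 0.05.


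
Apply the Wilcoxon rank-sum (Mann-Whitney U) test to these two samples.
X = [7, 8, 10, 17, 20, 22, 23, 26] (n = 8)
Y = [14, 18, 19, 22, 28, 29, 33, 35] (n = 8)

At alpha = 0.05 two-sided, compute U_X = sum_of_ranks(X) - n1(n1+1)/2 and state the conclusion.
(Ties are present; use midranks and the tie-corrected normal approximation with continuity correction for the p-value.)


Step 1: Combine and sort all 16 observations; assign midranks.
sorted (value, group): (7,X), (8,X), (10,X), (14,Y), (17,X), (18,Y), (19,Y), (20,X), (22,X), (22,Y), (23,X), (26,X), (28,Y), (29,Y), (33,Y), (35,Y)
ranks: 7->1, 8->2, 10->3, 14->4, 17->5, 18->6, 19->7, 20->8, 22->9.5, 22->9.5, 23->11, 26->12, 28->13, 29->14, 33->15, 35->16
Step 2: Rank sum for X: R1 = 1 + 2 + 3 + 5 + 8 + 9.5 + 11 + 12 = 51.5.
Step 3: U_X = R1 - n1(n1+1)/2 = 51.5 - 8*9/2 = 51.5 - 36 = 15.5.
       U_Y = n1*n2 - U_X = 64 - 15.5 = 48.5.
Step 4: Ties are present, so use the tie-corrected normal approximation (with continuity correction) for the p-value.
Step 5: p-value = 0.092652; compare to alpha = 0.05. fail to reject H0.

U_X = 15.5, p = 0.092652, fail to reject H0 at alpha = 0.05.


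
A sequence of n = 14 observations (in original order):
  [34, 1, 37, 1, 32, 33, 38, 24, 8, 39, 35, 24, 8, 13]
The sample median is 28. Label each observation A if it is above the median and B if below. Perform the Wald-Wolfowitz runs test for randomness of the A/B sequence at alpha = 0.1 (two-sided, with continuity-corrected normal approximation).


Step 1: Compute median = 28; label A = above, B = below.
Labels in order: ABABAAABBAABBB  (n_A = 7, n_B = 7)
Step 2: Count runs R = 8.
Step 3: Under H0 (random ordering), E[R] = 2*n_A*n_B/(n_A+n_B) + 1 = 2*7*7/14 + 1 = 8.0000.
        Var[R] = 2*n_A*n_B*(2*n_A*n_B - n_A - n_B) / ((n_A+n_B)^2 * (n_A+n_B-1)) = 8232/2548 = 3.2308.
        SD[R] = 1.7974.
Step 4: R = E[R], so z = 0 with no continuity correction.
Step 5: Two-sided p-value via normal approximation = 2*(1 - Phi(|z|)) = 1.000000.
Step 6: alpha = 0.1. fail to reject H0.

R = 8, z = 0.0000, p = 1.000000, fail to reject H0.


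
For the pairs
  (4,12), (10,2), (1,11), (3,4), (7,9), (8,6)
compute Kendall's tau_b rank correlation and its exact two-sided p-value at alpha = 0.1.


Step 1: Enumerate the 15 unordered pairs (i,j) with i<j and classify each by sign(x_j-x_i) * sign(y_j-y_i).
  (1,2):dx=+6,dy=-10->D; (1,3):dx=-3,dy=-1->C; (1,4):dx=-1,dy=-8->C; (1,5):dx=+3,dy=-3->D
  (1,6):dx=+4,dy=-6->D; (2,3):dx=-9,dy=+9->D; (2,4):dx=-7,dy=+2->D; (2,5):dx=-3,dy=+7->D
  (2,6):dx=-2,dy=+4->D; (3,4):dx=+2,dy=-7->D; (3,5):dx=+6,dy=-2->D; (3,6):dx=+7,dy=-5->D
  (4,5):dx=+4,dy=+5->C; (4,6):dx=+5,dy=+2->C; (5,6):dx=+1,dy=-3->D
Step 2: C = 4, D = 11, total pairs = 15.
Step 3: tau = (C - D)/(n(n-1)/2) = (4 - 11)/15 = -0.466667.
Step 4: Exact two-sided p-value (enumerate n! = 720 permutations of y under H0): p = 0.272222.
Step 5: alpha = 0.1. fail to reject H0.

tau_b = -0.4667 (C=4, D=11), p = 0.272222, fail to reject H0.


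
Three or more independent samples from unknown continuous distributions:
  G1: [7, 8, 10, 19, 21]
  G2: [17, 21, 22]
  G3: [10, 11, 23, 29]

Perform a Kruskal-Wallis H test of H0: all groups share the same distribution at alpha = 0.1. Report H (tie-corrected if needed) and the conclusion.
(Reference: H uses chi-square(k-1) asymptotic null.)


Step 1: Combine all N = 12 observations and assign midranks.
sorted (value, group, rank): (7,G1,1), (8,G1,2), (10,G1,3.5), (10,G3,3.5), (11,G3,5), (17,G2,6), (19,G1,7), (21,G1,8.5), (21,G2,8.5), (22,G2,10), (23,G3,11), (29,G3,12)
Step 2: Sum ranks within each group.
R_1 = 22 (n_1 = 5)
R_2 = 24.5 (n_2 = 3)
R_3 = 31.5 (n_3 = 4)
Step 3: H = 12/(N(N+1)) * sum(R_i^2/n_i) - 3(N+1)
     = 12/(12*13) * (22^2/5 + 24.5^2/3 + 31.5^2/4) - 3*13
     = 0.076923 * 544.946 - 39
     = 2.918910.
Step 4: Ties present; correction factor C = 1 - 12/(12^3 - 12) = 0.993007. Corrected H = 2.918910 / 0.993007 = 2.939466.
Step 5: Under H0, H ~ chi^2(2); p-value = 0.229987.
Step 6: alpha = 0.1. fail to reject H0.

H = 2.9395, df = 2, p = 0.229987, fail to reject H0.


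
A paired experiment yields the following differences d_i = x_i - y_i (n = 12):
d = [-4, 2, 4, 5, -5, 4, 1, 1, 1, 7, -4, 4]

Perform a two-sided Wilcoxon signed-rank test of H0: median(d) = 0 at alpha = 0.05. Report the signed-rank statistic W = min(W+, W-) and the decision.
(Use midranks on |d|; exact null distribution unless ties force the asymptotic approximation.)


Step 1: Drop any zero differences (none here) and take |d_i|.
|d| = [4, 2, 4, 5, 5, 4, 1, 1, 1, 7, 4, 4]
Step 2: Midrank |d_i| (ties get averaged ranks).
ranks: |4|->7, |2|->4, |4|->7, |5|->10.5, |5|->10.5, |4|->7, |1|->2, |1|->2, |1|->2, |7|->12, |4|->7, |4|->7
Step 3: Attach original signs; sum ranks with positive sign and with negative sign.
W+ = 4 + 7 + 10.5 + 7 + 2 + 2 + 2 + 12 + 7 = 53.5
W- = 7 + 10.5 + 7 = 24.5
(Check: W+ + W- = 78 should equal n(n+1)/2 = 78.)
Step 4: Test statistic W = min(W+, W-) = 24.5.
Step 5: Ties in |d|, so use the tie-corrected normal approximation.
        E[W] = n(n+1)/4 = 12*13/4 = 39.
        Tie groups: |d|=1 (t=3), |d|=4 (t=5), |d|=5 (t=2); sum(t^3 - t) = 150.
        Var[W] = n(n+1)(2n+1)/24 - sum(t^3-t)/48 = 3900/24 - 150/48 = 159.375.
        z = (W - E[W]) / sqrt(Var[W]) = (24.5 - 39) / 12.6244 = -1.1486.
        Two-sided p = 2*Phi(z) = 0.250733.
Step 6: alpha = 0.05. fail to reject H0.

W+ = 53.5, W- = 24.5, W = min = 24.5, p = 0.250733, fail to reject H0.


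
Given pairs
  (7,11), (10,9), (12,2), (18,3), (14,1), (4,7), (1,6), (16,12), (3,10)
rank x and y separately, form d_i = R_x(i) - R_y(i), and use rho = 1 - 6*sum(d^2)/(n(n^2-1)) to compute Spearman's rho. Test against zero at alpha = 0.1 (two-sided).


Step 1: Rank x and y separately (midranks; no ties here).
rank(x): 7->4, 10->5, 12->6, 18->9, 14->7, 4->3, 1->1, 16->8, 3->2
rank(y): 11->8, 9->6, 2->2, 3->3, 1->1, 7->5, 6->4, 12->9, 10->7
Step 2: d_i = R_x(i) - R_y(i); compute d_i^2.
  (4-8)^2=16, (5-6)^2=1, (6-2)^2=16, (9-3)^2=36, (7-1)^2=36, (3-5)^2=4, (1-4)^2=9, (8-9)^2=1, (2-7)^2=25
sum(d^2) = 144.
Step 3: rho = 1 - 6*144 / (9*(9^2 - 1)) = 1 - 864/720 = -0.200000.
Step 4: Under H0, t = rho * sqrt((n-2)/(1-rho^2)) = -0.5401 ~ t(7).
Step 5: Two-sided p-value from the t-distribution with 7 df = 0.605901.
Step 6: alpha = 0.1. fail to reject H0.

rho = -0.2000, p = 0.605901, fail to reject H0 at alpha = 0.1.


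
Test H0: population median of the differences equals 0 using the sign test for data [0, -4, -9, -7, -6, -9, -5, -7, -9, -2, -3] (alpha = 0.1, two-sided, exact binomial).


Step 1: Discard zero differences. Original n = 11; n_eff = number of nonzero differences = 10.
Nonzero differences (with sign): -4, -9, -7, -6, -9, -5, -7, -9, -2, -3
Step 2: Count signs: positive = 0, negative = 10.
Step 3: Under H0: P(positive) = 0.5, so the number of positives S ~ Bin(10, 0.5).
Step 4: Two-sided exact p-value = sum of Bin(10,0.5) probabilities at or below the observed probability = 0.001953.
Step 5: alpha = 0.1. reject H0.

n_eff = 10, pos = 0, neg = 10, p = 0.001953, reject H0.


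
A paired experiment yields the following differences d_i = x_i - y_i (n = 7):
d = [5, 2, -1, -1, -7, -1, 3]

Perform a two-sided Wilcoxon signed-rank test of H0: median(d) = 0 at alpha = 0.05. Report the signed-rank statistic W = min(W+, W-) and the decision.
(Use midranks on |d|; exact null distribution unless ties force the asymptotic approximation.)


Step 1: Drop any zero differences (none here) and take |d_i|.
|d| = [5, 2, 1, 1, 7, 1, 3]
Step 2: Midrank |d_i| (ties get averaged ranks).
ranks: |5|->6, |2|->4, |1|->2, |1|->2, |7|->7, |1|->2, |3|->5
Step 3: Attach original signs; sum ranks with positive sign and with negative sign.
W+ = 6 + 4 + 5 = 15
W- = 2 + 2 + 7 + 2 = 13
(Check: W+ + W- = 28 should equal n(n+1)/2 = 28.)
Step 4: Test statistic W = min(W+, W-) = 13.
Step 5: Ties in |d|, so use the tie-corrected normal approximation.
        E[W] = n(n+1)/4 = 7*8/4 = 14.
        Tie groups: |d|=1 (t=3); sum(t^3 - t) = 24.
        Var[W] = n(n+1)(2n+1)/24 - sum(t^3-t)/48 = 840/24 - 24/48 = 34.5.
        z = (W - E[W]) / sqrt(Var[W]) = (13 - 14) / 5.8737 = -0.1703.
        Two-sided p = 2*Phi(z) = 0.864813.
Step 6: alpha = 0.05. fail to reject H0.

W+ = 15, W- = 13, W = min = 13, p = 0.864813, fail to reject H0.


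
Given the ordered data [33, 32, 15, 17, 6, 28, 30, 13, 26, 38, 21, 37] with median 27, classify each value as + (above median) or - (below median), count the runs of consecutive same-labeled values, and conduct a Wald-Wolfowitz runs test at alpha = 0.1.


Step 1: Compute median = 27; label A = above, B = below.
Labels in order: AABBBAABBABA  (n_A = 6, n_B = 6)
Step 2: Count runs R = 7.
Step 3: Under H0 (random ordering), E[R] = 2*n_A*n_B/(n_A+n_B) + 1 = 2*6*6/12 + 1 = 7.0000.
        Var[R] = 2*n_A*n_B*(2*n_A*n_B - n_A - n_B) / ((n_A+n_B)^2 * (n_A+n_B-1)) = 4320/1584 = 2.7273.
        SD[R] = 1.6514.
Step 4: R = E[R], so z = 0 with no continuity correction.
Step 5: Two-sided p-value via normal approximation = 2*(1 - Phi(|z|)) = 1.000000.
Step 6: alpha = 0.1. fail to reject H0.

R = 7, z = 0.0000, p = 1.000000, fail to reject H0.


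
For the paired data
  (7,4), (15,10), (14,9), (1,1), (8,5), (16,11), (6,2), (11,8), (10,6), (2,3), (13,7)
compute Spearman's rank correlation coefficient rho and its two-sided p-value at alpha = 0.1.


Step 1: Rank x and y separately (midranks; no ties here).
rank(x): 7->4, 15->10, 14->9, 1->1, 8->5, 16->11, 6->3, 11->7, 10->6, 2->2, 13->8
rank(y): 4->4, 10->10, 9->9, 1->1, 5->5, 11->11, 2->2, 8->8, 6->6, 3->3, 7->7
Step 2: d_i = R_x(i) - R_y(i); compute d_i^2.
  (4-4)^2=0, (10-10)^2=0, (9-9)^2=0, (1-1)^2=0, (5-5)^2=0, (11-11)^2=0, (3-2)^2=1, (7-8)^2=1, (6-6)^2=0, (2-3)^2=1, (8-7)^2=1
sum(d^2) = 4.
Step 3: rho = 1 - 6*4 / (11*(11^2 - 1)) = 1 - 24/1320 = 0.981818.
Step 4: Under H0, t = rho * sqrt((n-2)/(1-rho^2)) = 15.5168 ~ t(9).
Step 5: Two-sided p-value from the t-distribution with 9 df = 0.000000.
Step 6: alpha = 0.1. reject H0.

rho = 0.9818, p = 0.000000, reject H0 at alpha = 0.1.


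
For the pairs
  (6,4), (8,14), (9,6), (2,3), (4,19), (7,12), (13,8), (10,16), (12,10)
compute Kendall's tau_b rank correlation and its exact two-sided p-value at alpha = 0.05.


Step 1: Enumerate the 36 unordered pairs (i,j) with i<j and classify each by sign(x_j-x_i) * sign(y_j-y_i).
  (1,2):dx=+2,dy=+10->C; (1,3):dx=+3,dy=+2->C; (1,4):dx=-4,dy=-1->C; (1,5):dx=-2,dy=+15->D
  (1,6):dx=+1,dy=+8->C; (1,7):dx=+7,dy=+4->C; (1,8):dx=+4,dy=+12->C; (1,9):dx=+6,dy=+6->C
  (2,3):dx=+1,dy=-8->D; (2,4):dx=-6,dy=-11->C; (2,5):dx=-4,dy=+5->D; (2,6):dx=-1,dy=-2->C
  (2,7):dx=+5,dy=-6->D; (2,8):dx=+2,dy=+2->C; (2,9):dx=+4,dy=-4->D; (3,4):dx=-7,dy=-3->C
  (3,5):dx=-5,dy=+13->D; (3,6):dx=-2,dy=+6->D; (3,7):dx=+4,dy=+2->C; (3,8):dx=+1,dy=+10->C
  (3,9):dx=+3,dy=+4->C; (4,5):dx=+2,dy=+16->C; (4,6):dx=+5,dy=+9->C; (4,7):dx=+11,dy=+5->C
  (4,8):dx=+8,dy=+13->C; (4,9):dx=+10,dy=+7->C; (5,6):dx=+3,dy=-7->D; (5,7):dx=+9,dy=-11->D
  (5,8):dx=+6,dy=-3->D; (5,9):dx=+8,dy=-9->D; (6,7):dx=+6,dy=-4->D; (6,8):dx=+3,dy=+4->C
  (6,9):dx=+5,dy=-2->D; (7,8):dx=-3,dy=+8->D; (7,9):dx=-1,dy=+2->D; (8,9):dx=+2,dy=-6->D
Step 2: C = 20, D = 16, total pairs = 36.
Step 3: tau = (C - D)/(n(n-1)/2) = (20 - 16)/36 = 0.111111.
Step 4: Exact two-sided p-value (enumerate n! = 362880 permutations of y under H0): p = 0.761414.
Step 5: alpha = 0.05. fail to reject H0.

tau_b = 0.1111 (C=20, D=16), p = 0.761414, fail to reject H0.


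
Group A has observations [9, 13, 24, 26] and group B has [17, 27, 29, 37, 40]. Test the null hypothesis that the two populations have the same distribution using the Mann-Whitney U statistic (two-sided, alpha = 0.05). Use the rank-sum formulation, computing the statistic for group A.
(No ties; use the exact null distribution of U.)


Step 1: Combine and sort all 9 observations; assign midranks.
sorted (value, group): (9,X), (13,X), (17,Y), (24,X), (26,X), (27,Y), (29,Y), (37,Y), (40,Y)
ranks: 9->1, 13->2, 17->3, 24->4, 26->5, 27->6, 29->7, 37->8, 40->9
Step 2: Rank sum for X: R1 = 1 + 2 + 4 + 5 = 12.
Step 3: U_X = R1 - n1(n1+1)/2 = 12 - 4*5/2 = 12 - 10 = 2.
       U_Y = n1*n2 - U_X = 20 - 2 = 18.
Step 4: No ties, so the exact null distribution of U (based on enumerating the C(9,4) = 126 equally likely rank assignments) gives the two-sided p-value.
Step 5: p-value = 0.063492; compare to alpha = 0.05. fail to reject H0.

U_X = 2, p = 0.063492, fail to reject H0 at alpha = 0.05.


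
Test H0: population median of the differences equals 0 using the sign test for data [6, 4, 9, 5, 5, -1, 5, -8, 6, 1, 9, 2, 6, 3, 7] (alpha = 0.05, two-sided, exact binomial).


Step 1: Discard zero differences. Original n = 15; n_eff = number of nonzero differences = 15.
Nonzero differences (with sign): +6, +4, +9, +5, +5, -1, +5, -8, +6, +1, +9, +2, +6, +3, +7
Step 2: Count signs: positive = 13, negative = 2.
Step 3: Under H0: P(positive) = 0.5, so the number of positives S ~ Bin(15, 0.5).
Step 4: Two-sided exact p-value = sum of Bin(15,0.5) probabilities at or below the observed probability = 0.007385.
Step 5: alpha = 0.05. reject H0.

n_eff = 15, pos = 13, neg = 2, p = 0.007385, reject H0.


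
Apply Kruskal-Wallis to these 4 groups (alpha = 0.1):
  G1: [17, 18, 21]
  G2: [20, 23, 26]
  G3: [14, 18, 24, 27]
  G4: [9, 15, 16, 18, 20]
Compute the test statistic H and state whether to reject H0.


Step 1: Combine all N = 15 observations and assign midranks.
sorted (value, group, rank): (9,G4,1), (14,G3,2), (15,G4,3), (16,G4,4), (17,G1,5), (18,G1,7), (18,G3,7), (18,G4,7), (20,G2,9.5), (20,G4,9.5), (21,G1,11), (23,G2,12), (24,G3,13), (26,G2,14), (27,G3,15)
Step 2: Sum ranks within each group.
R_1 = 23 (n_1 = 3)
R_2 = 35.5 (n_2 = 3)
R_3 = 37 (n_3 = 4)
R_4 = 24.5 (n_4 = 5)
Step 3: H = 12/(N(N+1)) * sum(R_i^2/n_i) - 3(N+1)
     = 12/(15*16) * (23^2/3 + 35.5^2/3 + 37^2/4 + 24.5^2/5) - 3*16
     = 0.050000 * 1058.72 - 48
     = 4.935833.
Step 4: Ties present; correction factor C = 1 - 30/(15^3 - 15) = 0.991071. Corrected H = 4.935833 / 0.991071 = 4.980300.
Step 5: Under H0, H ~ chi^2(3); p-value = 0.173245.
Step 6: alpha = 0.1. fail to reject H0.

H = 4.9803, df = 3, p = 0.173245, fail to reject H0.


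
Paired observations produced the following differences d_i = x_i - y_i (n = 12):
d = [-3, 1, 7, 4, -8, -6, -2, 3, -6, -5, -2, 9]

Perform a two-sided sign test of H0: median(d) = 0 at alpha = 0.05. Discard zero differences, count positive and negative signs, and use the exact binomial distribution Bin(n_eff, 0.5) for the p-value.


Step 1: Discard zero differences. Original n = 12; n_eff = number of nonzero differences = 12.
Nonzero differences (with sign): -3, +1, +7, +4, -8, -6, -2, +3, -6, -5, -2, +9
Step 2: Count signs: positive = 5, negative = 7.
Step 3: Under H0: P(positive) = 0.5, so the number of positives S ~ Bin(12, 0.5).
Step 4: Two-sided exact p-value = sum of Bin(12,0.5) probabilities at or below the observed probability = 0.774414.
Step 5: alpha = 0.05. fail to reject H0.

n_eff = 12, pos = 5, neg = 7, p = 0.774414, fail to reject H0.


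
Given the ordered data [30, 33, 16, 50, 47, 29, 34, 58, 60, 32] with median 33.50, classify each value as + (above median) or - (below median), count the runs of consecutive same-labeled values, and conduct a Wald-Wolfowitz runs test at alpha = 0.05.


Step 1: Compute median = 33.50; label A = above, B = below.
Labels in order: BBBAABAAAB  (n_A = 5, n_B = 5)
Step 2: Count runs R = 5.
Step 3: Under H0 (random ordering), E[R] = 2*n_A*n_B/(n_A+n_B) + 1 = 2*5*5/10 + 1 = 6.0000.
        Var[R] = 2*n_A*n_B*(2*n_A*n_B - n_A - n_B) / ((n_A+n_B)^2 * (n_A+n_B-1)) = 2000/900 = 2.2222.
        SD[R] = 1.4907.
Step 4: Continuity-corrected z = (R + 0.5 - E[R]) / SD[R] = (5 + 0.5 - 6.0000) / 1.4907 = -0.3354.
Step 5: Two-sided p-value via normal approximation = 2*(1 - Phi(|z|)) = 0.737316.
Step 6: alpha = 0.05. fail to reject H0.

R = 5, z = -0.3354, p = 0.737316, fail to reject H0.


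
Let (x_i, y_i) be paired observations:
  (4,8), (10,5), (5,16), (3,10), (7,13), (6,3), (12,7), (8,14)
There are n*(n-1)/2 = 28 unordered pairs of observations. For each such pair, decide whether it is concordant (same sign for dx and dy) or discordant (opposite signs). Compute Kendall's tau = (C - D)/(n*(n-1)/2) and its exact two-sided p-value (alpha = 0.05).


Step 1: Enumerate the 28 unordered pairs (i,j) with i<j and classify each by sign(x_j-x_i) * sign(y_j-y_i).
  (1,2):dx=+6,dy=-3->D; (1,3):dx=+1,dy=+8->C; (1,4):dx=-1,dy=+2->D; (1,5):dx=+3,dy=+5->C
  (1,6):dx=+2,dy=-5->D; (1,7):dx=+8,dy=-1->D; (1,8):dx=+4,dy=+6->C; (2,3):dx=-5,dy=+11->D
  (2,4):dx=-7,dy=+5->D; (2,5):dx=-3,dy=+8->D; (2,6):dx=-4,dy=-2->C; (2,7):dx=+2,dy=+2->C
  (2,8):dx=-2,dy=+9->D; (3,4):dx=-2,dy=-6->C; (3,5):dx=+2,dy=-3->D; (3,6):dx=+1,dy=-13->D
  (3,7):dx=+7,dy=-9->D; (3,8):dx=+3,dy=-2->D; (4,5):dx=+4,dy=+3->C; (4,6):dx=+3,dy=-7->D
  (4,7):dx=+9,dy=-3->D; (4,8):dx=+5,dy=+4->C; (5,6):dx=-1,dy=-10->C; (5,7):dx=+5,dy=-6->D
  (5,8):dx=+1,dy=+1->C; (6,7):dx=+6,dy=+4->C; (6,8):dx=+2,dy=+11->C; (7,8):dx=-4,dy=+7->D
Step 2: C = 12, D = 16, total pairs = 28.
Step 3: tau = (C - D)/(n(n-1)/2) = (12 - 16)/28 = -0.142857.
Step 4: Exact two-sided p-value (enumerate n! = 40320 permutations of y under H0): p = 0.719544.
Step 5: alpha = 0.05. fail to reject H0.

tau_b = -0.1429 (C=12, D=16), p = 0.719544, fail to reject H0.


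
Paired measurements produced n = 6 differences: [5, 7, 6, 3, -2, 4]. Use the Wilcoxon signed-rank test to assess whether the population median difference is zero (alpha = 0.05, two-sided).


Step 1: Drop any zero differences (none here) and take |d_i|.
|d| = [5, 7, 6, 3, 2, 4]
Step 2: Midrank |d_i| (ties get averaged ranks).
ranks: |5|->4, |7|->6, |6|->5, |3|->2, |2|->1, |4|->3
Step 3: Attach original signs; sum ranks with positive sign and with negative sign.
W+ = 4 + 6 + 5 + 2 + 3 = 20
W- = 1 = 1
(Check: W+ + W- = 21 should equal n(n+1)/2 = 21.)
Step 4: Test statistic W = min(W+, W-) = 1.
Step 5: No ties, so the exact null distribution over the 2^6 = 64 sign assignments gives the two-sided p-value = 0.062500.
Step 6: alpha = 0.05. fail to reject H0.

W+ = 20, W- = 1, W = min = 1, p = 0.062500, fail to reject H0.


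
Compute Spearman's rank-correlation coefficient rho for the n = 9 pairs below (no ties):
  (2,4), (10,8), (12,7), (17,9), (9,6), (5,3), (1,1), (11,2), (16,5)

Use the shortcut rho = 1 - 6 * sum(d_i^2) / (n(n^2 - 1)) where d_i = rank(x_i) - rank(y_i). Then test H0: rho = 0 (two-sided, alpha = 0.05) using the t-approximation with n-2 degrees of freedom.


Step 1: Rank x and y separately (midranks; no ties here).
rank(x): 2->2, 10->5, 12->7, 17->9, 9->4, 5->3, 1->1, 11->6, 16->8
rank(y): 4->4, 8->8, 7->7, 9->9, 6->6, 3->3, 1->1, 2->2, 5->5
Step 2: d_i = R_x(i) - R_y(i); compute d_i^2.
  (2-4)^2=4, (5-8)^2=9, (7-7)^2=0, (9-9)^2=0, (4-6)^2=4, (3-3)^2=0, (1-1)^2=0, (6-2)^2=16, (8-5)^2=9
sum(d^2) = 42.
Step 3: rho = 1 - 6*42 / (9*(9^2 - 1)) = 1 - 252/720 = 0.650000.
Step 4: Under H0, t = rho * sqrt((n-2)/(1-rho^2)) = 2.2630 ~ t(7).
Step 5: Two-sided p-value from the t-distribution with 7 df = 0.058073.
Step 6: alpha = 0.05. fail to reject H0.

rho = 0.6500, p = 0.058073, fail to reject H0 at alpha = 0.05.


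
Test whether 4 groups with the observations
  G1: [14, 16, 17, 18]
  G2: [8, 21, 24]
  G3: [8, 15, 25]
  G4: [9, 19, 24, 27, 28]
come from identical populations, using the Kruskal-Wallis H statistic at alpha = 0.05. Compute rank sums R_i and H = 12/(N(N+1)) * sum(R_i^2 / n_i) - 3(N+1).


Step 1: Combine all N = 15 observations and assign midranks.
sorted (value, group, rank): (8,G2,1.5), (8,G3,1.5), (9,G4,3), (14,G1,4), (15,G3,5), (16,G1,6), (17,G1,7), (18,G1,8), (19,G4,9), (21,G2,10), (24,G2,11.5), (24,G4,11.5), (25,G3,13), (27,G4,14), (28,G4,15)
Step 2: Sum ranks within each group.
R_1 = 25 (n_1 = 4)
R_2 = 23 (n_2 = 3)
R_3 = 19.5 (n_3 = 3)
R_4 = 52.5 (n_4 = 5)
Step 3: H = 12/(N(N+1)) * sum(R_i^2/n_i) - 3(N+1)
     = 12/(15*16) * (25^2/4 + 23^2/3 + 19.5^2/3 + 52.5^2/5) - 3*16
     = 0.050000 * 1010.58 - 48
     = 2.529167.
Step 4: Ties present; correction factor C = 1 - 12/(15^3 - 15) = 0.996429. Corrected H = 2.529167 / 0.996429 = 2.538232.
Step 5: Under H0, H ~ chi^2(3); p-value = 0.468421.
Step 6: alpha = 0.05. fail to reject H0.

H = 2.5382, df = 3, p = 0.468421, fail to reject H0.


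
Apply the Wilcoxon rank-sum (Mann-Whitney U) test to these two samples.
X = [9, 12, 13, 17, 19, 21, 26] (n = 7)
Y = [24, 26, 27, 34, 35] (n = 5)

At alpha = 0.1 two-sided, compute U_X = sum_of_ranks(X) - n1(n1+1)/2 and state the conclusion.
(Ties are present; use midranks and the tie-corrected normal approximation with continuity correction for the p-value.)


Step 1: Combine and sort all 12 observations; assign midranks.
sorted (value, group): (9,X), (12,X), (13,X), (17,X), (19,X), (21,X), (24,Y), (26,X), (26,Y), (27,Y), (34,Y), (35,Y)
ranks: 9->1, 12->2, 13->3, 17->4, 19->5, 21->6, 24->7, 26->8.5, 26->8.5, 27->10, 34->11, 35->12
Step 2: Rank sum for X: R1 = 1 + 2 + 3 + 4 + 5 + 6 + 8.5 = 29.5.
Step 3: U_X = R1 - n1(n1+1)/2 = 29.5 - 7*8/2 = 29.5 - 28 = 1.5.
       U_Y = n1*n2 - U_X = 35 - 1.5 = 33.5.
Step 4: Ties are present, so use the tie-corrected normal approximation (with continuity correction) for the p-value.
Step 5: p-value = 0.011682; compare to alpha = 0.1. reject H0.

U_X = 1.5, p = 0.011682, reject H0 at alpha = 0.1.


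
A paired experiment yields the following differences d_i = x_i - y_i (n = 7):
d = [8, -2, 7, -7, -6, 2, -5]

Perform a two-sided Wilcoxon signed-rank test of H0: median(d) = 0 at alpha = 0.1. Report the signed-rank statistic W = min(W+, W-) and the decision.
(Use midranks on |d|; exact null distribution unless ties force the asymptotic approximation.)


Step 1: Drop any zero differences (none here) and take |d_i|.
|d| = [8, 2, 7, 7, 6, 2, 5]
Step 2: Midrank |d_i| (ties get averaged ranks).
ranks: |8|->7, |2|->1.5, |7|->5.5, |7|->5.5, |6|->4, |2|->1.5, |5|->3
Step 3: Attach original signs; sum ranks with positive sign and with negative sign.
W+ = 7 + 5.5 + 1.5 = 14
W- = 1.5 + 5.5 + 4 + 3 = 14
(Check: W+ + W- = 28 should equal n(n+1)/2 = 28.)
Step 4: Test statistic W = min(W+, W-) = 14.
Step 5: Ties in |d|, so use the tie-corrected normal approximation.
        E[W] = n(n+1)/4 = 7*8/4 = 14.
        Tie groups: |d|=2 (t=2), |d|=7 (t=2); sum(t^3 - t) = 12.
        Var[W] = n(n+1)(2n+1)/24 - sum(t^3-t)/48 = 840/24 - 12/48 = 34.75.
        z = (W - E[W]) / sqrt(Var[W]) = (14 - 14) / 5.8949 = 0.0000.
        Two-sided p = 2*Phi(z) = 1.000000.
Step 6: alpha = 0.1. fail to reject H0.

W+ = 14, W- = 14, W = min = 14, p = 1.000000, fail to reject H0.


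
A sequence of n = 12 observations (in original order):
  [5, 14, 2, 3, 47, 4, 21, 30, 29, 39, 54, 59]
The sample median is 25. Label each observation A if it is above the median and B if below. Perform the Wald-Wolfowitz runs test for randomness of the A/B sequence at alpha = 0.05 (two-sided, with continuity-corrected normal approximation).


Step 1: Compute median = 25; label A = above, B = below.
Labels in order: BBBBABBAAAAA  (n_A = 6, n_B = 6)
Step 2: Count runs R = 4.
Step 3: Under H0 (random ordering), E[R] = 2*n_A*n_B/(n_A+n_B) + 1 = 2*6*6/12 + 1 = 7.0000.
        Var[R] = 2*n_A*n_B*(2*n_A*n_B - n_A - n_B) / ((n_A+n_B)^2 * (n_A+n_B-1)) = 4320/1584 = 2.7273.
        SD[R] = 1.6514.
Step 4: Continuity-corrected z = (R + 0.5 - E[R]) / SD[R] = (4 + 0.5 - 7.0000) / 1.6514 = -1.5138.
Step 5: Two-sided p-value via normal approximation = 2*(1 - Phi(|z|)) = 0.130070.
Step 6: alpha = 0.05. fail to reject H0.

R = 4, z = -1.5138, p = 0.130070, fail to reject H0.


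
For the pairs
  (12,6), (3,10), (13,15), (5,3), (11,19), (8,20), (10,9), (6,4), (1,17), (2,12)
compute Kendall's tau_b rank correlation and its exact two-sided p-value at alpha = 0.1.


Step 1: Enumerate the 45 unordered pairs (i,j) with i<j and classify each by sign(x_j-x_i) * sign(y_j-y_i).
  (1,2):dx=-9,dy=+4->D; (1,3):dx=+1,dy=+9->C; (1,4):dx=-7,dy=-3->C; (1,5):dx=-1,dy=+13->D
  (1,6):dx=-4,dy=+14->D; (1,7):dx=-2,dy=+3->D; (1,8):dx=-6,dy=-2->C; (1,9):dx=-11,dy=+11->D
  (1,10):dx=-10,dy=+6->D; (2,3):dx=+10,dy=+5->C; (2,4):dx=+2,dy=-7->D; (2,5):dx=+8,dy=+9->C
  (2,6):dx=+5,dy=+10->C; (2,7):dx=+7,dy=-1->D; (2,8):dx=+3,dy=-6->D; (2,9):dx=-2,dy=+7->D
  (2,10):dx=-1,dy=+2->D; (3,4):dx=-8,dy=-12->C; (3,5):dx=-2,dy=+4->D; (3,6):dx=-5,dy=+5->D
  (3,7):dx=-3,dy=-6->C; (3,8):dx=-7,dy=-11->C; (3,9):dx=-12,dy=+2->D; (3,10):dx=-11,dy=-3->C
  (4,5):dx=+6,dy=+16->C; (4,6):dx=+3,dy=+17->C; (4,7):dx=+5,dy=+6->C; (4,8):dx=+1,dy=+1->C
  (4,9):dx=-4,dy=+14->D; (4,10):dx=-3,dy=+9->D; (5,6):dx=-3,dy=+1->D; (5,7):dx=-1,dy=-10->C
  (5,8):dx=-5,dy=-15->C; (5,9):dx=-10,dy=-2->C; (5,10):dx=-9,dy=-7->C; (6,7):dx=+2,dy=-11->D
  (6,8):dx=-2,dy=-16->C; (6,9):dx=-7,dy=-3->C; (6,10):dx=-6,dy=-8->C; (7,8):dx=-4,dy=-5->C
  (7,9):dx=-9,dy=+8->D; (7,10):dx=-8,dy=+3->D; (8,9):dx=-5,dy=+13->D; (8,10):dx=-4,dy=+8->D
  (9,10):dx=+1,dy=-5->D
Step 2: C = 22, D = 23, total pairs = 45.
Step 3: tau = (C - D)/(n(n-1)/2) = (22 - 23)/45 = -0.022222.
Step 4: Exact two-sided p-value (enumerate n! = 3628800 permutations of y under H0): p = 1.000000.
Step 5: alpha = 0.1. fail to reject H0.

tau_b = -0.0222 (C=22, D=23), p = 1.000000, fail to reject H0.


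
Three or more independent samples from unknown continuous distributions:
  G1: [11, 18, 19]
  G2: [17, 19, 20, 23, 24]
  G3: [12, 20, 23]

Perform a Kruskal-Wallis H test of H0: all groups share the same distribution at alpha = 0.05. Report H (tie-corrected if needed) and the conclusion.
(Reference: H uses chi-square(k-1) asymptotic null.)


Step 1: Combine all N = 11 observations and assign midranks.
sorted (value, group, rank): (11,G1,1), (12,G3,2), (17,G2,3), (18,G1,4), (19,G1,5.5), (19,G2,5.5), (20,G2,7.5), (20,G3,7.5), (23,G2,9.5), (23,G3,9.5), (24,G2,11)
Step 2: Sum ranks within each group.
R_1 = 10.5 (n_1 = 3)
R_2 = 36.5 (n_2 = 5)
R_3 = 19 (n_3 = 3)
Step 3: H = 12/(N(N+1)) * sum(R_i^2/n_i) - 3(N+1)
     = 12/(11*12) * (10.5^2/3 + 36.5^2/5 + 19^2/3) - 3*12
     = 0.090909 * 423.533 - 36
     = 2.503030.
Step 4: Ties present; correction factor C = 1 - 18/(11^3 - 11) = 0.986364. Corrected H = 2.503030 / 0.986364 = 2.537634.
Step 5: Under H0, H ~ chi^2(2); p-value = 0.281164.
Step 6: alpha = 0.05. fail to reject H0.

H = 2.5376, df = 2, p = 0.281164, fail to reject H0.


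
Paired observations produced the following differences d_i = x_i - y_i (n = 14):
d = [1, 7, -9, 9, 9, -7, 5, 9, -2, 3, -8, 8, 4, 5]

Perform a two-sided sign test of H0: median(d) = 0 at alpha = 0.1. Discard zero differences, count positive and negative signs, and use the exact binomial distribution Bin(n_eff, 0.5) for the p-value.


Step 1: Discard zero differences. Original n = 14; n_eff = number of nonzero differences = 14.
Nonzero differences (with sign): +1, +7, -9, +9, +9, -7, +5, +9, -2, +3, -8, +8, +4, +5
Step 2: Count signs: positive = 10, negative = 4.
Step 3: Under H0: P(positive) = 0.5, so the number of positives S ~ Bin(14, 0.5).
Step 4: Two-sided exact p-value = sum of Bin(14,0.5) probabilities at or below the observed probability = 0.179565.
Step 5: alpha = 0.1. fail to reject H0.

n_eff = 14, pos = 10, neg = 4, p = 0.179565, fail to reject H0.


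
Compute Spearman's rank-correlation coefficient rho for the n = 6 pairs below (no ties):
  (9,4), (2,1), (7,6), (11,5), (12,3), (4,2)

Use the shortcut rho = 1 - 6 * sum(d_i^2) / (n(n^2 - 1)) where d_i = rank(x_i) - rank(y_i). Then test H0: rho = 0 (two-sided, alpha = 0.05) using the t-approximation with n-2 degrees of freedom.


Step 1: Rank x and y separately (midranks; no ties here).
rank(x): 9->4, 2->1, 7->3, 11->5, 12->6, 4->2
rank(y): 4->4, 1->1, 6->6, 5->5, 3->3, 2->2
Step 2: d_i = R_x(i) - R_y(i); compute d_i^2.
  (4-4)^2=0, (1-1)^2=0, (3-6)^2=9, (5-5)^2=0, (6-3)^2=9, (2-2)^2=0
sum(d^2) = 18.
Step 3: rho = 1 - 6*18 / (6*(6^2 - 1)) = 1 - 108/210 = 0.485714.
Step 4: Under H0, t = rho * sqrt((n-2)/(1-rho^2)) = 1.1113 ~ t(4).
Step 5: Two-sided p-value from the t-distribution with 4 df = 0.328723.
Step 6: alpha = 0.05. fail to reject H0.

rho = 0.4857, p = 0.328723, fail to reject H0 at alpha = 0.05.


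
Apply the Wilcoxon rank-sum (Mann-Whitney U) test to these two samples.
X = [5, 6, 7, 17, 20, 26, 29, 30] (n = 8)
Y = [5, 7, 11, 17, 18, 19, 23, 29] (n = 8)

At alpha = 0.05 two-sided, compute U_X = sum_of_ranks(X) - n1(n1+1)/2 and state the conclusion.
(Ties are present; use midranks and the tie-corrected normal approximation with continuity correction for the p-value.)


Step 1: Combine and sort all 16 observations; assign midranks.
sorted (value, group): (5,X), (5,Y), (6,X), (7,X), (7,Y), (11,Y), (17,X), (17,Y), (18,Y), (19,Y), (20,X), (23,Y), (26,X), (29,X), (29,Y), (30,X)
ranks: 5->1.5, 5->1.5, 6->3, 7->4.5, 7->4.5, 11->6, 17->7.5, 17->7.5, 18->9, 19->10, 20->11, 23->12, 26->13, 29->14.5, 29->14.5, 30->16
Step 2: Rank sum for X: R1 = 1.5 + 3 + 4.5 + 7.5 + 11 + 13 + 14.5 + 16 = 71.
Step 3: U_X = R1 - n1(n1+1)/2 = 71 - 8*9/2 = 71 - 36 = 35.
       U_Y = n1*n2 - U_X = 64 - 35 = 29.
Step 4: Ties are present, so use the tie-corrected normal approximation (with continuity correction) for the p-value.
Step 5: p-value = 0.792298; compare to alpha = 0.05. fail to reject H0.

U_X = 35, p = 0.792298, fail to reject H0 at alpha = 0.05.


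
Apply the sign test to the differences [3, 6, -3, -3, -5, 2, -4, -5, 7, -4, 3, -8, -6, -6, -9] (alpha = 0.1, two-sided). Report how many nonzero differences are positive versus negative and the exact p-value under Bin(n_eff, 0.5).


Step 1: Discard zero differences. Original n = 15; n_eff = number of nonzero differences = 15.
Nonzero differences (with sign): +3, +6, -3, -3, -5, +2, -4, -5, +7, -4, +3, -8, -6, -6, -9
Step 2: Count signs: positive = 5, negative = 10.
Step 3: Under H0: P(positive) = 0.5, so the number of positives S ~ Bin(15, 0.5).
Step 4: Two-sided exact p-value = sum of Bin(15,0.5) probabilities at or below the observed probability = 0.301758.
Step 5: alpha = 0.1. fail to reject H0.

n_eff = 15, pos = 5, neg = 10, p = 0.301758, fail to reject H0.


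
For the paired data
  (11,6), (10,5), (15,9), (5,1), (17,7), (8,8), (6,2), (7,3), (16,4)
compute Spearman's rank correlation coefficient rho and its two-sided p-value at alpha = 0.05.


Step 1: Rank x and y separately (midranks; no ties here).
rank(x): 11->6, 10->5, 15->7, 5->1, 17->9, 8->4, 6->2, 7->3, 16->8
rank(y): 6->6, 5->5, 9->9, 1->1, 7->7, 8->8, 2->2, 3->3, 4->4
Step 2: d_i = R_x(i) - R_y(i); compute d_i^2.
  (6-6)^2=0, (5-5)^2=0, (7-9)^2=4, (1-1)^2=0, (9-7)^2=4, (4-8)^2=16, (2-2)^2=0, (3-3)^2=0, (8-4)^2=16
sum(d^2) = 40.
Step 3: rho = 1 - 6*40 / (9*(9^2 - 1)) = 1 - 240/720 = 0.666667.
Step 4: Under H0, t = rho * sqrt((n-2)/(1-rho^2)) = 2.3664 ~ t(7).
Step 5: Two-sided p-value from the t-distribution with 7 df = 0.049867.
Step 6: alpha = 0.05. reject H0.

rho = 0.6667, p = 0.049867, reject H0 at alpha = 0.05.


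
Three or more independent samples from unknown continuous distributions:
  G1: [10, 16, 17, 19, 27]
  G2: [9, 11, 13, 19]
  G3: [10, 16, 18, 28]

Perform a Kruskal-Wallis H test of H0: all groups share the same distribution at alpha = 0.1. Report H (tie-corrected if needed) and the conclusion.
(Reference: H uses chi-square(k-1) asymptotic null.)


Step 1: Combine all N = 13 observations and assign midranks.
sorted (value, group, rank): (9,G2,1), (10,G1,2.5), (10,G3,2.5), (11,G2,4), (13,G2,5), (16,G1,6.5), (16,G3,6.5), (17,G1,8), (18,G3,9), (19,G1,10.5), (19,G2,10.5), (27,G1,12), (28,G3,13)
Step 2: Sum ranks within each group.
R_1 = 39.5 (n_1 = 5)
R_2 = 20.5 (n_2 = 4)
R_3 = 31 (n_3 = 4)
Step 3: H = 12/(N(N+1)) * sum(R_i^2/n_i) - 3(N+1)
     = 12/(13*14) * (39.5^2/5 + 20.5^2/4 + 31^2/4) - 3*14
     = 0.065934 * 657.362 - 42
     = 1.342582.
Step 4: Ties present; correction factor C = 1 - 18/(13^3 - 13) = 0.991758. Corrected H = 1.342582 / 0.991758 = 1.353740.
Step 5: Under H0, H ~ chi^2(2); p-value = 0.508205.
Step 6: alpha = 0.1. fail to reject H0.

H = 1.3537, df = 2, p = 0.508205, fail to reject H0.


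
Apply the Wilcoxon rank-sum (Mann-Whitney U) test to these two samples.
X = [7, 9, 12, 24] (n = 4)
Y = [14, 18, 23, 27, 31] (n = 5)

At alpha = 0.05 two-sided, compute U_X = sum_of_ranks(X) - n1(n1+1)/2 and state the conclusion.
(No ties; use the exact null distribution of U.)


Step 1: Combine and sort all 9 observations; assign midranks.
sorted (value, group): (7,X), (9,X), (12,X), (14,Y), (18,Y), (23,Y), (24,X), (27,Y), (31,Y)
ranks: 7->1, 9->2, 12->3, 14->4, 18->5, 23->6, 24->7, 27->8, 31->9
Step 2: Rank sum for X: R1 = 1 + 2 + 3 + 7 = 13.
Step 3: U_X = R1 - n1(n1+1)/2 = 13 - 4*5/2 = 13 - 10 = 3.
       U_Y = n1*n2 - U_X = 20 - 3 = 17.
Step 4: No ties, so the exact null distribution of U (based on enumerating the C(9,4) = 126 equally likely rank assignments) gives the two-sided p-value.
Step 5: p-value = 0.111111; compare to alpha = 0.05. fail to reject H0.

U_X = 3, p = 0.111111, fail to reject H0 at alpha = 0.05.


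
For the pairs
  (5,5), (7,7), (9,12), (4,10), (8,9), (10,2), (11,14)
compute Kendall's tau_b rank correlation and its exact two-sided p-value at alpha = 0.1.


Step 1: Enumerate the 21 unordered pairs (i,j) with i<j and classify each by sign(x_j-x_i) * sign(y_j-y_i).
  (1,2):dx=+2,dy=+2->C; (1,3):dx=+4,dy=+7->C; (1,4):dx=-1,dy=+5->D; (1,5):dx=+3,dy=+4->C
  (1,6):dx=+5,dy=-3->D; (1,7):dx=+6,dy=+9->C; (2,3):dx=+2,dy=+5->C; (2,4):dx=-3,dy=+3->D
  (2,5):dx=+1,dy=+2->C; (2,6):dx=+3,dy=-5->D; (2,7):dx=+4,dy=+7->C; (3,4):dx=-5,dy=-2->C
  (3,5):dx=-1,dy=-3->C; (3,6):dx=+1,dy=-10->D; (3,7):dx=+2,dy=+2->C; (4,5):dx=+4,dy=-1->D
  (4,6):dx=+6,dy=-8->D; (4,7):dx=+7,dy=+4->C; (5,6):dx=+2,dy=-7->D; (5,7):dx=+3,dy=+5->C
  (6,7):dx=+1,dy=+12->C
Step 2: C = 13, D = 8, total pairs = 21.
Step 3: tau = (C - D)/(n(n-1)/2) = (13 - 8)/21 = 0.238095.
Step 4: Exact two-sided p-value (enumerate n! = 5040 permutations of y under H0): p = 0.561905.
Step 5: alpha = 0.1. fail to reject H0.

tau_b = 0.2381 (C=13, D=8), p = 0.561905, fail to reject H0.


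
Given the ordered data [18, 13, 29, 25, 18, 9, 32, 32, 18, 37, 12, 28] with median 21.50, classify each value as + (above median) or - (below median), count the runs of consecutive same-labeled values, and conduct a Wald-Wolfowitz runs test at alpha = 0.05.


Step 1: Compute median = 21.50; label A = above, B = below.
Labels in order: BBAABBAABABA  (n_A = 6, n_B = 6)
Step 2: Count runs R = 8.
Step 3: Under H0 (random ordering), E[R] = 2*n_A*n_B/(n_A+n_B) + 1 = 2*6*6/12 + 1 = 7.0000.
        Var[R] = 2*n_A*n_B*(2*n_A*n_B - n_A - n_B) / ((n_A+n_B)^2 * (n_A+n_B-1)) = 4320/1584 = 2.7273.
        SD[R] = 1.6514.
Step 4: Continuity-corrected z = (R - 0.5 - E[R]) / SD[R] = (8 - 0.5 - 7.0000) / 1.6514 = 0.3028.
Step 5: Two-sided p-value via normal approximation = 2*(1 - Phi(|z|)) = 0.762069.
Step 6: alpha = 0.05. fail to reject H0.

R = 8, z = 0.3028, p = 0.762069, fail to reject H0.


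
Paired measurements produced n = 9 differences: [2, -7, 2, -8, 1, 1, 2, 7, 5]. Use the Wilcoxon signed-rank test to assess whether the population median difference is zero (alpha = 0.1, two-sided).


Step 1: Drop any zero differences (none here) and take |d_i|.
|d| = [2, 7, 2, 8, 1, 1, 2, 7, 5]
Step 2: Midrank |d_i| (ties get averaged ranks).
ranks: |2|->4, |7|->7.5, |2|->4, |8|->9, |1|->1.5, |1|->1.5, |2|->4, |7|->7.5, |5|->6
Step 3: Attach original signs; sum ranks with positive sign and with negative sign.
W+ = 4 + 4 + 1.5 + 1.5 + 4 + 7.5 + 6 = 28.5
W- = 7.5 + 9 = 16.5
(Check: W+ + W- = 45 should equal n(n+1)/2 = 45.)
Step 4: Test statistic W = min(W+, W-) = 16.5.
Step 5: Ties in |d|, so use the tie-corrected normal approximation.
        E[W] = n(n+1)/4 = 9*10/4 = 22.5.
        Tie groups: |d|=1 (t=2), |d|=2 (t=3), |d|=7 (t=2); sum(t^3 - t) = 36.
        Var[W] = n(n+1)(2n+1)/24 - sum(t^3-t)/48 = 1710/24 - 36/48 = 70.5.
        z = (W - E[W]) / sqrt(Var[W]) = (16.5 - 22.5) / 8.3964 = -0.7146.
        Two-sided p = 2*Phi(z) = 0.474863.
Step 6: alpha = 0.1. fail to reject H0.

W+ = 28.5, W- = 16.5, W = min = 16.5, p = 0.474863, fail to reject H0.
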